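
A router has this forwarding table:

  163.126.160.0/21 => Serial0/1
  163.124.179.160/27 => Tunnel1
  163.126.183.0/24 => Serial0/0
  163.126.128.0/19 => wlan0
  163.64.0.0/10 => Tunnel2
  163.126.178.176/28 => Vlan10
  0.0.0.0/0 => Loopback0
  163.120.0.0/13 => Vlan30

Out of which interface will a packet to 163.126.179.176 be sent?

Vlan30

Routes whose prefix contains 163.126.179.176:
  0.0.0.0/0 (default, matches everything) -> Loopback0
  163.64.0.0/10 (163.64.0.0 - 163.127.255.255) -> Tunnel2
  163.120.0.0/13 (163.120.0.0 - 163.127.255.255) -> Vlan30
More-specific entries that do NOT match:
  163.126.178.176/28 (163.126.178.176 - 163.126.178.191) does not contain 163.126.179.176
  163.124.179.160/27 (163.124.179.160 - 163.124.179.191) does not contain 163.126.179.176
  163.126.183.0/24 (163.126.183.0 - 163.126.183.255) does not contain 163.126.179.176
  163.126.160.0/21 (163.126.160.0 - 163.126.167.255) does not contain 163.126.179.176
  163.126.128.0/19 (163.126.128.0 - 163.126.159.255) does not contain 163.126.179.176
Longest matching prefix is /13 -> interface Vlan30.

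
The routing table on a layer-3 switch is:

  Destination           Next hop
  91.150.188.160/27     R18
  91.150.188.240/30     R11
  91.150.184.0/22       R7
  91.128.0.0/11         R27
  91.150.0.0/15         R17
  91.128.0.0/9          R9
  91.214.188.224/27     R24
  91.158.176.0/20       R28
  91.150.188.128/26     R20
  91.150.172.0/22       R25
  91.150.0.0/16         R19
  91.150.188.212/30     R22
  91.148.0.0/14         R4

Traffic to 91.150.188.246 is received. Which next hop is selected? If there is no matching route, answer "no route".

R19

Routes whose prefix contains 91.150.188.246:
  91.128.0.0/9 (91.128.0.0 - 91.255.255.255) -> R9
  91.128.0.0/11 (91.128.0.0 - 91.159.255.255) -> R27
  91.148.0.0/14 (91.148.0.0 - 91.151.255.255) -> R4
  91.150.0.0/15 (91.150.0.0 - 91.151.255.255) -> R17
  91.150.0.0/16 (91.150.0.0 - 91.150.255.255) -> R19
More-specific entries that do NOT match:
  91.150.188.240/30 (91.150.188.240 - 91.150.188.243) does not contain 91.150.188.246
  91.150.188.212/30 (91.150.188.212 - 91.150.188.215) does not contain 91.150.188.246
  91.150.188.160/27 (91.150.188.160 - 91.150.188.191) does not contain 91.150.188.246
  91.214.188.224/27 (91.214.188.224 - 91.214.188.255) does not contain 91.150.188.246
  91.150.188.128/26 (91.150.188.128 - 91.150.188.191) does not contain 91.150.188.246
  91.150.184.0/22 (91.150.184.0 - 91.150.187.255) does not contain 91.150.188.246
  91.150.172.0/22 (91.150.172.0 - 91.150.175.255) does not contain 91.150.188.246
  91.158.176.0/20 (91.158.176.0 - 91.158.191.255) does not contain 91.150.188.246
Longest matching prefix is /16 -> next hop R19.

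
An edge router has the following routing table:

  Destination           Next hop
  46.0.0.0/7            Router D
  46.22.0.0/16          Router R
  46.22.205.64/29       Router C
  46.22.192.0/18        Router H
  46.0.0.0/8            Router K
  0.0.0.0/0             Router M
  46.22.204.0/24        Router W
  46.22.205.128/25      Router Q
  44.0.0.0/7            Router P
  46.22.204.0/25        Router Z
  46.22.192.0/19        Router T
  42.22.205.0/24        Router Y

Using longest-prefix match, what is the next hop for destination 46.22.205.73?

Router T

Routes whose prefix contains 46.22.205.73:
  0.0.0.0/0 (default, matches everything) -> Router M
  46.0.0.0/7 (46.0.0.0 - 47.255.255.255) -> Router D
  46.0.0.0/8 (46.0.0.0 - 46.255.255.255) -> Router K
  46.22.0.0/16 (46.22.0.0 - 46.22.255.255) -> Router R
  46.22.192.0/18 (46.22.192.0 - 46.22.255.255) -> Router H
  46.22.192.0/19 (46.22.192.0 - 46.22.223.255) -> Router T
More-specific entries that do NOT match:
  46.22.205.64/29 (46.22.205.64 - 46.22.205.71) does not contain 46.22.205.73
  46.22.205.128/25 (46.22.205.128 - 46.22.205.255) does not contain 46.22.205.73
  46.22.204.0/25 (46.22.204.0 - 46.22.204.127) does not contain 46.22.205.73
  46.22.204.0/24 (46.22.204.0 - 46.22.204.255) does not contain 46.22.205.73
  42.22.205.0/24 (42.22.205.0 - 42.22.205.255) does not contain 46.22.205.73
Longest matching prefix is /19 -> next hop Router T.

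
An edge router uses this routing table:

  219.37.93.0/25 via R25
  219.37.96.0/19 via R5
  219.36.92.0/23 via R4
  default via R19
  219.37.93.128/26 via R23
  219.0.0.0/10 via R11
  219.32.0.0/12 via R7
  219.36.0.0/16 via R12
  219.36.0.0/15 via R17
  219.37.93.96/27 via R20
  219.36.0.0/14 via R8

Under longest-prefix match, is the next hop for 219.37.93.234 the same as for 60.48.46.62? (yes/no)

219.37.93.234: longest match 219.36.0.0/15 -> R17
60.48.46.62: longest match 0.0.0.0/0 -> R19

no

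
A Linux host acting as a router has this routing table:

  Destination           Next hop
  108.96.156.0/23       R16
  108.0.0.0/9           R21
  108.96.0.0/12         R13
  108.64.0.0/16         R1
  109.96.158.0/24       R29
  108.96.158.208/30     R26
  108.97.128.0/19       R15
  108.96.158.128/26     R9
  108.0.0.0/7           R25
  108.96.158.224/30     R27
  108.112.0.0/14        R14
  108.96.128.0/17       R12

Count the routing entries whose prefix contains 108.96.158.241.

Prefixes containing 108.96.158.241:
  108.0.0.0/7 (108.0.0.0 - 109.255.255.255)
  108.0.0.0/9 (108.0.0.0 - 108.127.255.255)
  108.96.0.0/12 (108.96.0.0 - 108.111.255.255)
  108.96.128.0/17 (108.96.128.0 - 108.96.255.255)
Total matching entries: 4.

4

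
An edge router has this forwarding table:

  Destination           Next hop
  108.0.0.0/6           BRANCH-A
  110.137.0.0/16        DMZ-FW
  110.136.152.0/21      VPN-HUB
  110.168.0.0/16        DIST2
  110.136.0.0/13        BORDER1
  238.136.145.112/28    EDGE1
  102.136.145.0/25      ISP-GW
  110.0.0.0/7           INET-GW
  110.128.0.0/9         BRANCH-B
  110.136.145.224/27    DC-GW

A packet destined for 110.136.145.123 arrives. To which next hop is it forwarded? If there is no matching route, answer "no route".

Routes whose prefix contains 110.136.145.123:
  108.0.0.0/6 (108.0.0.0 - 111.255.255.255) -> BRANCH-A
  110.0.0.0/7 (110.0.0.0 - 111.255.255.255) -> INET-GW
  110.128.0.0/9 (110.128.0.0 - 110.255.255.255) -> BRANCH-B
  110.136.0.0/13 (110.136.0.0 - 110.143.255.255) -> BORDER1
More-specific entries that do NOT match:
  238.136.145.112/28 (238.136.145.112 - 238.136.145.127) does not contain 110.136.145.123
  110.136.145.224/27 (110.136.145.224 - 110.136.145.255) does not contain 110.136.145.123
  102.136.145.0/25 (102.136.145.0 - 102.136.145.127) does not contain 110.136.145.123
  110.136.152.0/21 (110.136.152.0 - 110.136.159.255) does not contain 110.136.145.123
  110.137.0.0/16 (110.137.0.0 - 110.137.255.255) does not contain 110.136.145.123
  110.168.0.0/16 (110.168.0.0 - 110.168.255.255) does not contain 110.136.145.123
Longest matching prefix is /13 -> next hop BORDER1.

BORDER1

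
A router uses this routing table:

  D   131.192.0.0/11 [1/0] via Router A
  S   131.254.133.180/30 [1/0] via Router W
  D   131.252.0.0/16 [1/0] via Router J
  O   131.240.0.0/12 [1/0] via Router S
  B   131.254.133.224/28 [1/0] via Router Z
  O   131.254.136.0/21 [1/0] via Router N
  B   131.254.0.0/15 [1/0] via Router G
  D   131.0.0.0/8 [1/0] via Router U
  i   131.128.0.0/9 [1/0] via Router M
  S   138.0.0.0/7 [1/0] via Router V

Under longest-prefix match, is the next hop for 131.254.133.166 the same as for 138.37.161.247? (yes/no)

131.254.133.166: longest match 131.254.0.0/15 -> Router G
138.37.161.247: longest match 138.0.0.0/7 -> Router V

no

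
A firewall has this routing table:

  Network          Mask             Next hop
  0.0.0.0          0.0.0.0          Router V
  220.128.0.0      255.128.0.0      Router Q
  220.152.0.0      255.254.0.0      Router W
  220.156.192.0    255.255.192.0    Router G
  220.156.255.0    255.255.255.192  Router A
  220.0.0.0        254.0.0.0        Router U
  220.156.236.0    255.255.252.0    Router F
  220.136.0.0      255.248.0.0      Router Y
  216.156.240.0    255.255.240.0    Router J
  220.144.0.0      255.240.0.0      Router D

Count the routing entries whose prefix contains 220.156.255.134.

Prefixes containing 220.156.255.134:
  0.0.0.0/0 (default, matches everything)
  220.0.0.0/7 (220.0.0.0 - 221.255.255.255)
  220.128.0.0/9 (220.128.0.0 - 220.255.255.255)
  220.144.0.0/12 (220.144.0.0 - 220.159.255.255)
  220.156.192.0/18 (220.156.192.0 - 220.156.255.255)
Total matching entries: 5.

5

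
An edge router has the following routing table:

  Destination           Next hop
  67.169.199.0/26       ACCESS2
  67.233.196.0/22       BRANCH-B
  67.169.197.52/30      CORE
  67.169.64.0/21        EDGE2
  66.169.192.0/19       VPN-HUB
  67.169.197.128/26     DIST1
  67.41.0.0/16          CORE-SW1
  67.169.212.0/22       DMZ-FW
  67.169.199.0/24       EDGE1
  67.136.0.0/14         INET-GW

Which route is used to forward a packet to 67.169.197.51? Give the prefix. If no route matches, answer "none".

none

67.169.197.51 is outside every listed prefix and there is no default route.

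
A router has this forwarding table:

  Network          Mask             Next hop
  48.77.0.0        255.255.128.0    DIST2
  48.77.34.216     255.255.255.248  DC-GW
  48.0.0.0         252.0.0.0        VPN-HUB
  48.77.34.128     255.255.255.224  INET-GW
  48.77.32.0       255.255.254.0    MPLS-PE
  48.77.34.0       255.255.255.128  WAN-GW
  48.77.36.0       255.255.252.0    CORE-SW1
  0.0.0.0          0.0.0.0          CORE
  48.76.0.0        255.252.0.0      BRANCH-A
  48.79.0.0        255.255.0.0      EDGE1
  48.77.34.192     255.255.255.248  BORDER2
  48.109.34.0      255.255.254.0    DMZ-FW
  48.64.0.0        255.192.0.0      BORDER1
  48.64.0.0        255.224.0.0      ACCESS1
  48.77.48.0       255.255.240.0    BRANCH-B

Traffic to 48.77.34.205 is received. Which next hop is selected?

Routes whose prefix contains 48.77.34.205:
  0.0.0.0/0 (default, matches everything) -> CORE
  48.0.0.0/6 (48.0.0.0 - 51.255.255.255) -> VPN-HUB
  48.64.0.0/10 (48.64.0.0 - 48.127.255.255) -> BORDER1
  48.64.0.0/11 (48.64.0.0 - 48.95.255.255) -> ACCESS1
  48.76.0.0/14 (48.76.0.0 - 48.79.255.255) -> BRANCH-A
  48.77.0.0/17 (48.77.0.0 - 48.77.127.255) -> DIST2
More-specific entries that do NOT match:
  48.77.34.216/29 (48.77.34.216 - 48.77.34.223) does not contain 48.77.34.205
  48.77.34.192/29 (48.77.34.192 - 48.77.34.199) does not contain 48.77.34.205
  48.77.34.128/27 (48.77.34.128 - 48.77.34.159) does not contain 48.77.34.205
  48.77.34.0/25 (48.77.34.0 - 48.77.34.127) does not contain 48.77.34.205
  48.77.32.0/23 (48.77.32.0 - 48.77.33.255) does not contain 48.77.34.205
  48.109.34.0/23 (48.109.34.0 - 48.109.35.255) does not contain 48.77.34.205
  48.77.36.0/22 (48.77.36.0 - 48.77.39.255) does not contain 48.77.34.205
  48.77.48.0/20 (48.77.48.0 - 48.77.63.255) does not contain 48.77.34.205
Longest matching prefix is /17 -> next hop DIST2.

DIST2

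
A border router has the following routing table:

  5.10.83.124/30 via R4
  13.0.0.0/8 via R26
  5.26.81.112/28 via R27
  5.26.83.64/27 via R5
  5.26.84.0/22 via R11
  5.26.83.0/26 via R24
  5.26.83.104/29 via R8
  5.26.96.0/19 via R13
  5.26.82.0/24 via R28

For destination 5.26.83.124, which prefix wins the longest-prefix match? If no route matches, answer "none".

5.26.83.124 is outside every listed prefix and there is no default route.

none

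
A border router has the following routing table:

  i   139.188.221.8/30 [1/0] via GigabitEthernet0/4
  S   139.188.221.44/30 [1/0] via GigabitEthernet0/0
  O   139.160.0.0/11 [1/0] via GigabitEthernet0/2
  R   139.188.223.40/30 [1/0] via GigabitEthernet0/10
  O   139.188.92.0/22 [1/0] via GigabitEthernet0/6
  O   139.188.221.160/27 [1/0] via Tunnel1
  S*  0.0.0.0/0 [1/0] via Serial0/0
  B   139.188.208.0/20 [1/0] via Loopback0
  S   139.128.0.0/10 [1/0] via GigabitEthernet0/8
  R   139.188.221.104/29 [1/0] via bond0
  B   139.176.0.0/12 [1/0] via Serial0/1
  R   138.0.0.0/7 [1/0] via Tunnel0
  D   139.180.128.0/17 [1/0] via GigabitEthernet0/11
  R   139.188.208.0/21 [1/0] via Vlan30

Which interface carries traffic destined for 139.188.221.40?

Loopback0

Routes whose prefix contains 139.188.221.40:
  0.0.0.0/0 (default, matches everything) -> Serial0/0
  138.0.0.0/7 (138.0.0.0 - 139.255.255.255) -> Tunnel0
  139.128.0.0/10 (139.128.0.0 - 139.191.255.255) -> GigabitEthernet0/8
  139.160.0.0/11 (139.160.0.0 - 139.191.255.255) -> GigabitEthernet0/2
  139.176.0.0/12 (139.176.0.0 - 139.191.255.255) -> Serial0/1
  139.188.208.0/20 (139.188.208.0 - 139.188.223.255) -> Loopback0
More-specific entries that do NOT match:
  139.188.221.8/30 (139.188.221.8 - 139.188.221.11) does not contain 139.188.221.40
  139.188.221.44/30 (139.188.221.44 - 139.188.221.47) does not contain 139.188.221.40
  139.188.223.40/30 (139.188.223.40 - 139.188.223.43) does not contain 139.188.221.40
  139.188.221.104/29 (139.188.221.104 - 139.188.221.111) does not contain 139.188.221.40
  139.188.221.160/27 (139.188.221.160 - 139.188.221.191) does not contain 139.188.221.40
  139.188.92.0/22 (139.188.92.0 - 139.188.95.255) does not contain 139.188.221.40
  139.188.208.0/21 (139.188.208.0 - 139.188.215.255) does not contain 139.188.221.40
Longest matching prefix is /20 -> interface Loopback0.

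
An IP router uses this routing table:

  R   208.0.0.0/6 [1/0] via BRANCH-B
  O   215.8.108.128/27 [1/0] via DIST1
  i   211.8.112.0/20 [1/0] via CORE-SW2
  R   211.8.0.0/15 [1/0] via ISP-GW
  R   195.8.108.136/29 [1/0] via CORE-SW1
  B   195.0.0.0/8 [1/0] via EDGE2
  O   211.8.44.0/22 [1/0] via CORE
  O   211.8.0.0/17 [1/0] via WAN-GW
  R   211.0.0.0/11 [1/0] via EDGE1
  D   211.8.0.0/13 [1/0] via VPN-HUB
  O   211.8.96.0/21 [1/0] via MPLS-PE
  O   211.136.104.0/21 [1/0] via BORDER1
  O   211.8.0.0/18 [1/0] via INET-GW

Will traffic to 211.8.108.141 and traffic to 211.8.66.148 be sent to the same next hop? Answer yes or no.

211.8.108.141: longest match 211.8.0.0/17 -> WAN-GW
211.8.66.148: longest match 211.8.0.0/17 -> WAN-GW

yes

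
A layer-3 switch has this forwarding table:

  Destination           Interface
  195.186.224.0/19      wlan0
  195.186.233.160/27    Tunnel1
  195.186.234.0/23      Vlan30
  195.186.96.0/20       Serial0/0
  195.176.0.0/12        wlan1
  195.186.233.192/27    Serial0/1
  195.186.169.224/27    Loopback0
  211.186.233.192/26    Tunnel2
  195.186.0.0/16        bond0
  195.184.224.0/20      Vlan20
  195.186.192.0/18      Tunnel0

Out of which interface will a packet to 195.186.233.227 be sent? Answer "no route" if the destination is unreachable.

wlan0

Routes whose prefix contains 195.186.233.227:
  195.176.0.0/12 (195.176.0.0 - 195.191.255.255) -> wlan1
  195.186.0.0/16 (195.186.0.0 - 195.186.255.255) -> bond0
  195.186.192.0/18 (195.186.192.0 - 195.186.255.255) -> Tunnel0
  195.186.224.0/19 (195.186.224.0 - 195.186.255.255) -> wlan0
More-specific entries that do NOT match:
  195.186.233.160/27 (195.186.233.160 - 195.186.233.191) does not contain 195.186.233.227
  195.186.233.192/27 (195.186.233.192 - 195.186.233.223) does not contain 195.186.233.227
  195.186.169.224/27 (195.186.169.224 - 195.186.169.255) does not contain 195.186.233.227
  211.186.233.192/26 (211.186.233.192 - 211.186.233.255) does not contain 195.186.233.227
  195.186.234.0/23 (195.186.234.0 - 195.186.235.255) does not contain 195.186.233.227
  195.186.96.0/20 (195.186.96.0 - 195.186.111.255) does not contain 195.186.233.227
  195.184.224.0/20 (195.184.224.0 - 195.184.239.255) does not contain 195.186.233.227
Longest matching prefix is /19 -> interface wlan0.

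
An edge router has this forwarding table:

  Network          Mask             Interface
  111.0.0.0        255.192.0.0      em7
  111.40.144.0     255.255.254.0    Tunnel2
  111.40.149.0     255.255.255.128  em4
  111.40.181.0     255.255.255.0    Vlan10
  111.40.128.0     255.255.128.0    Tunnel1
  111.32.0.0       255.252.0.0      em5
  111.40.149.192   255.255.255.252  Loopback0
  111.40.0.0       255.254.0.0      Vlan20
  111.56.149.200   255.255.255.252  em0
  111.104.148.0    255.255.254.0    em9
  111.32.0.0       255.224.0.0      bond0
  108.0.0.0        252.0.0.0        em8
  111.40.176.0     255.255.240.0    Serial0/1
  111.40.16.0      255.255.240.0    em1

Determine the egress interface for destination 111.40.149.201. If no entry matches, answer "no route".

Routes whose prefix contains 111.40.149.201:
  108.0.0.0/6 (108.0.0.0 - 111.255.255.255) -> em8
  111.0.0.0/10 (111.0.0.0 - 111.63.255.255) -> em7
  111.32.0.0/11 (111.32.0.0 - 111.63.255.255) -> bond0
  111.40.0.0/15 (111.40.0.0 - 111.41.255.255) -> Vlan20
  111.40.128.0/17 (111.40.128.0 - 111.40.255.255) -> Tunnel1
More-specific entries that do NOT match:
  111.40.149.192/30 (111.40.149.192 - 111.40.149.195) does not contain 111.40.149.201
  111.56.149.200/30 (111.56.149.200 - 111.56.149.203) does not contain 111.40.149.201
  111.40.149.0/25 (111.40.149.0 - 111.40.149.127) does not contain 111.40.149.201
  111.40.181.0/24 (111.40.181.0 - 111.40.181.255) does not contain 111.40.149.201
  111.40.144.0/23 (111.40.144.0 - 111.40.145.255) does not contain 111.40.149.201
  111.104.148.0/23 (111.104.148.0 - 111.104.149.255) does not contain 111.40.149.201
  111.40.176.0/20 (111.40.176.0 - 111.40.191.255) does not contain 111.40.149.201
  111.40.16.0/20 (111.40.16.0 - 111.40.31.255) does not contain 111.40.149.201
Longest matching prefix is /17 -> interface Tunnel1.

Tunnel1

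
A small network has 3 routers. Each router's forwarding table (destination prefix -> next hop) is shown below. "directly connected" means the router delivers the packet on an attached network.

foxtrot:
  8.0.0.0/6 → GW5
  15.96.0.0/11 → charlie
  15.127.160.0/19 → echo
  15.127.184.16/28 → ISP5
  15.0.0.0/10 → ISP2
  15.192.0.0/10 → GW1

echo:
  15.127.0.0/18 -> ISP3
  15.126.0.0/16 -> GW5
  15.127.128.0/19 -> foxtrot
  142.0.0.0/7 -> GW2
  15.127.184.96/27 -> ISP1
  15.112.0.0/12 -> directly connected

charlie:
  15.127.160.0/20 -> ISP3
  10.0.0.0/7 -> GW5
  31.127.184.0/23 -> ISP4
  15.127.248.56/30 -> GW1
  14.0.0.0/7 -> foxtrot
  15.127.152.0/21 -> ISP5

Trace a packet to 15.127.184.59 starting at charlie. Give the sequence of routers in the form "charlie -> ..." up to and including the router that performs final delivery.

At charlie: longest match for 15.127.184.59 is 14.0.0.0/7 -> foxtrot
At foxtrot: longest match for 15.127.184.59 is 15.127.160.0/19 -> echo
At echo: longest match for 15.127.184.59 is 15.112.0.0/12 -> directly connected

charlie -> foxtrot -> echo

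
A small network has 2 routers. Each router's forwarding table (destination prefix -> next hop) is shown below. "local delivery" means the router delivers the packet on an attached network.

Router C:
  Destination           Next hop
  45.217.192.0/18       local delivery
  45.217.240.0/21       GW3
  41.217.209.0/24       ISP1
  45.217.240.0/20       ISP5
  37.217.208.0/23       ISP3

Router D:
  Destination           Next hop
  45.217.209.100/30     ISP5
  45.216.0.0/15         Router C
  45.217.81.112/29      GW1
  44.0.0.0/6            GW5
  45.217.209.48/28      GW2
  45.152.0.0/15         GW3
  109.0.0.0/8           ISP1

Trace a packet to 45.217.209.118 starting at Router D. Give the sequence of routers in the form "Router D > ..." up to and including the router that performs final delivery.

Router D > Router C

At Router D: longest match for 45.217.209.118 is 45.216.0.0/15 -> Router C
At Router C: longest match for 45.217.209.118 is 45.217.192.0/18 -> local delivery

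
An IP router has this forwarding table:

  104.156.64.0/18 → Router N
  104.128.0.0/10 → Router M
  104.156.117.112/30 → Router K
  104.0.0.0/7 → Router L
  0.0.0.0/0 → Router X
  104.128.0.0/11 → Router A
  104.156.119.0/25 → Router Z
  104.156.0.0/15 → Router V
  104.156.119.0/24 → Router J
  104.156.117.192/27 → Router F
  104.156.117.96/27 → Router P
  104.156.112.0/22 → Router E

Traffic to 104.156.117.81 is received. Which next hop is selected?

Router N

Routes whose prefix contains 104.156.117.81:
  0.0.0.0/0 (default, matches everything) -> Router X
  104.0.0.0/7 (104.0.0.0 - 105.255.255.255) -> Router L
  104.128.0.0/10 (104.128.0.0 - 104.191.255.255) -> Router M
  104.128.0.0/11 (104.128.0.0 - 104.159.255.255) -> Router A
  104.156.0.0/15 (104.156.0.0 - 104.157.255.255) -> Router V
  104.156.64.0/18 (104.156.64.0 - 104.156.127.255) -> Router N
More-specific entries that do NOT match:
  104.156.117.112/30 (104.156.117.112 - 104.156.117.115) does not contain 104.156.117.81
  104.156.117.192/27 (104.156.117.192 - 104.156.117.223) does not contain 104.156.117.81
  104.156.117.96/27 (104.156.117.96 - 104.156.117.127) does not contain 104.156.117.81
  104.156.119.0/25 (104.156.119.0 - 104.156.119.127) does not contain 104.156.117.81
  104.156.119.0/24 (104.156.119.0 - 104.156.119.255) does not contain 104.156.117.81
  104.156.112.0/22 (104.156.112.0 - 104.156.115.255) does not contain 104.156.117.81
Longest matching prefix is /18 -> next hop Router N.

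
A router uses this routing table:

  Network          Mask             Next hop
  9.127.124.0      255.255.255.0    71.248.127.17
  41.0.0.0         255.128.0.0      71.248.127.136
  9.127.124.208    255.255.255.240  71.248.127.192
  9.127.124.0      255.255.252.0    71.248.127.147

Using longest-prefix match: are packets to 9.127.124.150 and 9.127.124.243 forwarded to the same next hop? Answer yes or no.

yes

9.127.124.150: longest match 9.127.124.0/24 -> 71.248.127.17
9.127.124.243: longest match 9.127.124.0/24 -> 71.248.127.17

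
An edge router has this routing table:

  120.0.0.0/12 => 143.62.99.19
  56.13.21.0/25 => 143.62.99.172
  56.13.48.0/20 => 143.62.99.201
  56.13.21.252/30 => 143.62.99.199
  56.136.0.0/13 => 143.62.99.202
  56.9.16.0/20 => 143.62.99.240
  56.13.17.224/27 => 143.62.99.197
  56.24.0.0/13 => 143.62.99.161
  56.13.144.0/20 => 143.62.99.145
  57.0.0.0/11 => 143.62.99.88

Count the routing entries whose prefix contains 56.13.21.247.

No listed prefix contains 56.13.21.247.
Total matching entries: 0.

0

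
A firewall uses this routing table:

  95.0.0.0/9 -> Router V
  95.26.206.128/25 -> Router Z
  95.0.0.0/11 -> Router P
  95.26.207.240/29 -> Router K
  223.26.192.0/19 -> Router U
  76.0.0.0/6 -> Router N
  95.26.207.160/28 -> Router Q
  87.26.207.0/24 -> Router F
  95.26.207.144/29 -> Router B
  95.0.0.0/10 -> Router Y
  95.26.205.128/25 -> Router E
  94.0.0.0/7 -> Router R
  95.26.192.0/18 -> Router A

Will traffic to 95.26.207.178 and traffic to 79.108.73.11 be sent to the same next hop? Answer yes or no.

95.26.207.178: longest match 95.26.192.0/18 -> Router A
79.108.73.11: longest match 76.0.0.0/6 -> Router N

no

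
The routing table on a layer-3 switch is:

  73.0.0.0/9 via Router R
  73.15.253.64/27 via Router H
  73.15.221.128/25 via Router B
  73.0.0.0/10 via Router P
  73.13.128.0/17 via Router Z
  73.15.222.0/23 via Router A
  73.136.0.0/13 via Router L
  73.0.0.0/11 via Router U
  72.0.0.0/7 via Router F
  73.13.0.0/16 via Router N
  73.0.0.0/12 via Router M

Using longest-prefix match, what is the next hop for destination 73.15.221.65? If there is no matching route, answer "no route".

Routes whose prefix contains 73.15.221.65:
  72.0.0.0/7 (72.0.0.0 - 73.255.255.255) -> Router F
  73.0.0.0/9 (73.0.0.0 - 73.127.255.255) -> Router R
  73.0.0.0/10 (73.0.0.0 - 73.63.255.255) -> Router P
  73.0.0.0/11 (73.0.0.0 - 73.31.255.255) -> Router U
  73.0.0.0/12 (73.0.0.0 - 73.15.255.255) -> Router M
More-specific entries that do NOT match:
  73.15.253.64/27 (73.15.253.64 - 73.15.253.95) does not contain 73.15.221.65
  73.15.221.128/25 (73.15.221.128 - 73.15.221.255) does not contain 73.15.221.65
  73.15.222.0/23 (73.15.222.0 - 73.15.223.255) does not contain 73.15.221.65
  73.13.128.0/17 (73.13.128.0 - 73.13.255.255) does not contain 73.15.221.65
  73.13.0.0/16 (73.13.0.0 - 73.13.255.255) does not contain 73.15.221.65
  73.136.0.0/13 (73.136.0.0 - 73.143.255.255) does not contain 73.15.221.65
Longest matching prefix is /12 -> next hop Router M.

Router M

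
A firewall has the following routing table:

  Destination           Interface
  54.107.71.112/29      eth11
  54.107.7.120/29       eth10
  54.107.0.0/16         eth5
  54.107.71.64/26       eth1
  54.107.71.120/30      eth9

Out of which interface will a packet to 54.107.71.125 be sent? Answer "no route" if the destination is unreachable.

Routes whose prefix contains 54.107.71.125:
  54.107.0.0/16 (54.107.0.0 - 54.107.255.255) -> eth5
  54.107.71.64/26 (54.107.71.64 - 54.107.71.127) -> eth1
More-specific entries that do NOT match:
  54.107.71.120/30 (54.107.71.120 - 54.107.71.123) does not contain 54.107.71.125
  54.107.71.112/29 (54.107.71.112 - 54.107.71.119) does not contain 54.107.71.125
  54.107.7.120/29 (54.107.7.120 - 54.107.7.127) does not contain 54.107.71.125
Longest matching prefix is /26 -> interface eth1.

eth1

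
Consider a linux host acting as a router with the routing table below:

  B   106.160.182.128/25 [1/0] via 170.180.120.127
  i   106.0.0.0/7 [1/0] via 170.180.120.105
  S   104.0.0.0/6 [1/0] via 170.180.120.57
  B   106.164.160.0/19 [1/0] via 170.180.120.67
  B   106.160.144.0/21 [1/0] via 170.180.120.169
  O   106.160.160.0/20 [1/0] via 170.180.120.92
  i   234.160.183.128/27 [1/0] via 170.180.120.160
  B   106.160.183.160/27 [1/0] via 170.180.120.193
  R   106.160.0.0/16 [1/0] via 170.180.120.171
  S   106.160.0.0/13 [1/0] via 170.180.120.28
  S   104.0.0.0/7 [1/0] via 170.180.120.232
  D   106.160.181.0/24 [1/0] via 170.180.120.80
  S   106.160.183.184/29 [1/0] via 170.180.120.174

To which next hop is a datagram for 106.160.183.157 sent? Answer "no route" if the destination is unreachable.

Routes whose prefix contains 106.160.183.157:
  104.0.0.0/6 (104.0.0.0 - 107.255.255.255) -> 170.180.120.57
  106.0.0.0/7 (106.0.0.0 - 107.255.255.255) -> 170.180.120.105
  106.160.0.0/13 (106.160.0.0 - 106.167.255.255) -> 170.180.120.28
  106.160.0.0/16 (106.160.0.0 - 106.160.255.255) -> 170.180.120.171
More-specific entries that do NOT match:
  106.160.183.184/29 (106.160.183.184 - 106.160.183.191) does not contain 106.160.183.157
  234.160.183.128/27 (234.160.183.128 - 234.160.183.159) does not contain 106.160.183.157
  106.160.183.160/27 (106.160.183.160 - 106.160.183.191) does not contain 106.160.183.157
  106.160.182.128/25 (106.160.182.128 - 106.160.182.255) does not contain 106.160.183.157
  106.160.181.0/24 (106.160.181.0 - 106.160.181.255) does not contain 106.160.183.157
  106.160.144.0/21 (106.160.144.0 - 106.160.151.255) does not contain 106.160.183.157
  106.160.160.0/20 (106.160.160.0 - 106.160.175.255) does not contain 106.160.183.157
  106.164.160.0/19 (106.164.160.0 - 106.164.191.255) does not contain 106.160.183.157
Longest matching prefix is /16 -> next hop 170.180.120.171.

170.180.120.171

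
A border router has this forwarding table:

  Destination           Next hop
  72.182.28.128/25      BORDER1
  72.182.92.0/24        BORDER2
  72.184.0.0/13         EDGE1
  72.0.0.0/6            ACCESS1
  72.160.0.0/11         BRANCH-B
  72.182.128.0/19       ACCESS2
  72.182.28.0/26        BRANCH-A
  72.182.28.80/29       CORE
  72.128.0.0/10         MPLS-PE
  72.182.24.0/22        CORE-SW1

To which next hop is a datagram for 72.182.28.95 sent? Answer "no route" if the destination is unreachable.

BRANCH-B

Routes whose prefix contains 72.182.28.95:
  72.0.0.0/6 (72.0.0.0 - 75.255.255.255) -> ACCESS1
  72.128.0.0/10 (72.128.0.0 - 72.191.255.255) -> MPLS-PE
  72.160.0.0/11 (72.160.0.0 - 72.191.255.255) -> BRANCH-B
More-specific entries that do NOT match:
  72.182.28.80/29 (72.182.28.80 - 72.182.28.87) does not contain 72.182.28.95
  72.182.28.0/26 (72.182.28.0 - 72.182.28.63) does not contain 72.182.28.95
  72.182.28.128/25 (72.182.28.128 - 72.182.28.255) does not contain 72.182.28.95
  72.182.92.0/24 (72.182.92.0 - 72.182.92.255) does not contain 72.182.28.95
  72.182.24.0/22 (72.182.24.0 - 72.182.27.255) does not contain 72.182.28.95
  72.182.128.0/19 (72.182.128.0 - 72.182.159.255) does not contain 72.182.28.95
  72.184.0.0/13 (72.184.0.0 - 72.191.255.255) does not contain 72.182.28.95
Longest matching prefix is /11 -> next hop BRANCH-B.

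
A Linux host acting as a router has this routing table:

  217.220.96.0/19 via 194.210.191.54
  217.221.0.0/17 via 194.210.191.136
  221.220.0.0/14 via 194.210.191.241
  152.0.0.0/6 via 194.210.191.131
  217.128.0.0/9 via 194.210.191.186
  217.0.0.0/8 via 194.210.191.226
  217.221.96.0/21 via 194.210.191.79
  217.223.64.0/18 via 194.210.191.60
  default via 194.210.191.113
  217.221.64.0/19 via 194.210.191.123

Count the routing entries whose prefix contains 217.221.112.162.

4

Prefixes containing 217.221.112.162:
  0.0.0.0/0 (default, matches everything)
  217.0.0.0/8 (217.0.0.0 - 217.255.255.255)
  217.128.0.0/9 (217.128.0.0 - 217.255.255.255)
  217.221.0.0/17 (217.221.0.0 - 217.221.127.255)
Total matching entries: 4.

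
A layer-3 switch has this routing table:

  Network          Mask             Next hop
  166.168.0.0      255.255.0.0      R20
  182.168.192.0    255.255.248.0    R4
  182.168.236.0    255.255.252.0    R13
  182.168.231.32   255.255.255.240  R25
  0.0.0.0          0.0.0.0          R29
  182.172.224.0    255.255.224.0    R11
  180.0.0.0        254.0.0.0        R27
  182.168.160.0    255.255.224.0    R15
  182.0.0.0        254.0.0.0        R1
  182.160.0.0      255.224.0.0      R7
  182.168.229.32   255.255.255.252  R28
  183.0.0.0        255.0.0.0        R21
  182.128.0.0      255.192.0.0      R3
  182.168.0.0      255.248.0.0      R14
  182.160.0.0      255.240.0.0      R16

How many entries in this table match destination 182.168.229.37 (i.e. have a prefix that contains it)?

Prefixes containing 182.168.229.37:
  0.0.0.0/0 (default, matches everything)
  182.0.0.0/7 (182.0.0.0 - 183.255.255.255)
  182.128.0.0/10 (182.128.0.0 - 182.191.255.255)
  182.160.0.0/11 (182.160.0.0 - 182.191.255.255)
  182.160.0.0/12 (182.160.0.0 - 182.175.255.255)
  182.168.0.0/13 (182.168.0.0 - 182.175.255.255)
Total matching entries: 6.

6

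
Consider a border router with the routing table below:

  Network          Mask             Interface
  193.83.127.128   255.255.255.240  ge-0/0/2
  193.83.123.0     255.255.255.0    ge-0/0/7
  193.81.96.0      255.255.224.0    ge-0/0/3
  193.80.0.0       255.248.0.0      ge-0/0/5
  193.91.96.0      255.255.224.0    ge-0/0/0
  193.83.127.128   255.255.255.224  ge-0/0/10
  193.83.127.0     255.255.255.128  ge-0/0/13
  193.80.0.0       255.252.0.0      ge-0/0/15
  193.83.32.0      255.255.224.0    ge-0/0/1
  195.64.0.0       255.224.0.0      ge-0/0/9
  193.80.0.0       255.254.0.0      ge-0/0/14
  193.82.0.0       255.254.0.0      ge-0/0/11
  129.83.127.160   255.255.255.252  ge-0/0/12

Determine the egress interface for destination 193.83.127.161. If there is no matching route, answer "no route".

ge-0/0/11

Routes whose prefix contains 193.83.127.161:
  193.80.0.0/13 (193.80.0.0 - 193.87.255.255) -> ge-0/0/5
  193.80.0.0/14 (193.80.0.0 - 193.83.255.255) -> ge-0/0/15
  193.82.0.0/15 (193.82.0.0 - 193.83.255.255) -> ge-0/0/11
More-specific entries that do NOT match:
  129.83.127.160/30 (129.83.127.160 - 129.83.127.163) does not contain 193.83.127.161
  193.83.127.128/28 (193.83.127.128 - 193.83.127.143) does not contain 193.83.127.161
  193.83.127.128/27 (193.83.127.128 - 193.83.127.159) does not contain 193.83.127.161
  193.83.127.0/25 (193.83.127.0 - 193.83.127.127) does not contain 193.83.127.161
  193.83.123.0/24 (193.83.123.0 - 193.83.123.255) does not contain 193.83.127.161
  193.81.96.0/19 (193.81.96.0 - 193.81.127.255) does not contain 193.83.127.161
  193.91.96.0/19 (193.91.96.0 - 193.91.127.255) does not contain 193.83.127.161
  193.83.32.0/19 (193.83.32.0 - 193.83.63.255) does not contain 193.83.127.161
Longest matching prefix is /15 -> interface ge-0/0/11.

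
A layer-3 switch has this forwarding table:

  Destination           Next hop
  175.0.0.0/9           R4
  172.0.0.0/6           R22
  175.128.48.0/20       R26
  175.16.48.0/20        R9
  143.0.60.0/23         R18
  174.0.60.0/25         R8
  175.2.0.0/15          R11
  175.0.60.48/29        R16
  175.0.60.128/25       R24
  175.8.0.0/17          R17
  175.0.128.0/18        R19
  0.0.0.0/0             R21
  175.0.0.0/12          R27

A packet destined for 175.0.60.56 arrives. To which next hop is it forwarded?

R27

Routes whose prefix contains 175.0.60.56:
  0.0.0.0/0 (default, matches everything) -> R21
  172.0.0.0/6 (172.0.0.0 - 175.255.255.255) -> R22
  175.0.0.0/9 (175.0.0.0 - 175.127.255.255) -> R4
  175.0.0.0/12 (175.0.0.0 - 175.15.255.255) -> R27
More-specific entries that do NOT match:
  175.0.60.48/29 (175.0.60.48 - 175.0.60.55) does not contain 175.0.60.56
  174.0.60.0/25 (174.0.60.0 - 174.0.60.127) does not contain 175.0.60.56
  175.0.60.128/25 (175.0.60.128 - 175.0.60.255) does not contain 175.0.60.56
  143.0.60.0/23 (143.0.60.0 - 143.0.61.255) does not contain 175.0.60.56
  175.128.48.0/20 (175.128.48.0 - 175.128.63.255) does not contain 175.0.60.56
  175.16.48.0/20 (175.16.48.0 - 175.16.63.255) does not contain 175.0.60.56
  175.0.128.0/18 (175.0.128.0 - 175.0.191.255) does not contain 175.0.60.56
  175.8.0.0/17 (175.8.0.0 - 175.8.127.255) does not contain 175.0.60.56
  175.2.0.0/15 (175.2.0.0 - 175.3.255.255) does not contain 175.0.60.56
Longest matching prefix is /12 -> next hop R27.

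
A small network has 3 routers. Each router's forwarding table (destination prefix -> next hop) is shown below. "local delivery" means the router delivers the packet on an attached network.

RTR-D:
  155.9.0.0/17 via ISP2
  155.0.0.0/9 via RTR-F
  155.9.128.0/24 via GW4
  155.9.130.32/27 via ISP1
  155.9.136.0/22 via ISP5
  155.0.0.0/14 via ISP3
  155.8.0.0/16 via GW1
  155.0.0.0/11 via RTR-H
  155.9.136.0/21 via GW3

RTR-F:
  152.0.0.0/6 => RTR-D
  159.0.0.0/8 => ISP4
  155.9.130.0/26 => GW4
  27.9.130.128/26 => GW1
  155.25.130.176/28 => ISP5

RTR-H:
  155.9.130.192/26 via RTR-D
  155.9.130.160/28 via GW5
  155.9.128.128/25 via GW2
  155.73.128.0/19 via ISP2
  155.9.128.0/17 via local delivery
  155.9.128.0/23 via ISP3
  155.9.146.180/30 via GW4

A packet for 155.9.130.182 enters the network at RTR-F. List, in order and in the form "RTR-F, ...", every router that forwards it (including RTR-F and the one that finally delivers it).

At RTR-F: longest match for 155.9.130.182 is 152.0.0.0/6 -> RTR-D
At RTR-D: longest match for 155.9.130.182 is 155.0.0.0/11 -> RTR-H
At RTR-H: longest match for 155.9.130.182 is 155.9.128.0/17 -> local delivery

RTR-F, RTR-D, RTR-H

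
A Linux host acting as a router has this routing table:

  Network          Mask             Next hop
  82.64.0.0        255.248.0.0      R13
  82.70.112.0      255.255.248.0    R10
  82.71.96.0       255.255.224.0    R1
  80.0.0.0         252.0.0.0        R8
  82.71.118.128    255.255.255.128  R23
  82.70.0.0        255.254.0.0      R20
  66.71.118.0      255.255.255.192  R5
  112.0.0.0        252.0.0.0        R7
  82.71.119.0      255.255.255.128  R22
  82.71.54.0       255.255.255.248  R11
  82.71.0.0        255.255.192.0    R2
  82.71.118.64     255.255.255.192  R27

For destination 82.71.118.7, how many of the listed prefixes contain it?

4

Prefixes containing 82.71.118.7:
  80.0.0.0/6 (80.0.0.0 - 83.255.255.255)
  82.64.0.0/13 (82.64.0.0 - 82.71.255.255)
  82.70.0.0/15 (82.70.0.0 - 82.71.255.255)
  82.71.96.0/19 (82.71.96.0 - 82.71.127.255)
Total matching entries: 4.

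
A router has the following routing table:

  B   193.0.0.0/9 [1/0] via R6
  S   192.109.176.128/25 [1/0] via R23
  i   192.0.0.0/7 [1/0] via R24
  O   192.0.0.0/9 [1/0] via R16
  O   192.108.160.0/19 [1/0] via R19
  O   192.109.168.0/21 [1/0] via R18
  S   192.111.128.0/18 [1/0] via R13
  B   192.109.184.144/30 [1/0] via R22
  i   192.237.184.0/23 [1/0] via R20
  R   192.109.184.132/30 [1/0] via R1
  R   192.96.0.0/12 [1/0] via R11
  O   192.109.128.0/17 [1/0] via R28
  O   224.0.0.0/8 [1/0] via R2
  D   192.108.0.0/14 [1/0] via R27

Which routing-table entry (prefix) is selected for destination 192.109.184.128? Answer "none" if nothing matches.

Entries matching 192.109.184.128:
  192.0.0.0/7 (192.0.0.0 - 193.255.255.255)
  192.0.0.0/9 (192.0.0.0 - 192.127.255.255)
  192.96.0.0/12 (192.96.0.0 - 192.111.255.255)
  192.108.0.0/14 (192.108.0.0 - 192.111.255.255)
  192.109.128.0/17 (192.109.128.0 - 192.109.255.255)
Most specific is 192.109.128.0/17.

192.109.128.0/17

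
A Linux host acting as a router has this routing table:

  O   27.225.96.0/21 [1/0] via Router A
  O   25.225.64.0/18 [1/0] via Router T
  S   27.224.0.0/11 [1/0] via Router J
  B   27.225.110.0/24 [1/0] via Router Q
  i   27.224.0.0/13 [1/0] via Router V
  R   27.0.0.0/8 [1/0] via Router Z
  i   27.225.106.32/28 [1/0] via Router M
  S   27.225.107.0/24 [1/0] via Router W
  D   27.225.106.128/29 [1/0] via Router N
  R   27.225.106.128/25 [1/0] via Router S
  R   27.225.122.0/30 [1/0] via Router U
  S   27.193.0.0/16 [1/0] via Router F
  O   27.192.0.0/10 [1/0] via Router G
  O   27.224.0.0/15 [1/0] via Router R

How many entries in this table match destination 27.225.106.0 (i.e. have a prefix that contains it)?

5

Prefixes containing 27.225.106.0:
  27.0.0.0/8 (27.0.0.0 - 27.255.255.255)
  27.192.0.0/10 (27.192.0.0 - 27.255.255.255)
  27.224.0.0/11 (27.224.0.0 - 27.255.255.255)
  27.224.0.0/13 (27.224.0.0 - 27.231.255.255)
  27.224.0.0/15 (27.224.0.0 - 27.225.255.255)
Total matching entries: 5.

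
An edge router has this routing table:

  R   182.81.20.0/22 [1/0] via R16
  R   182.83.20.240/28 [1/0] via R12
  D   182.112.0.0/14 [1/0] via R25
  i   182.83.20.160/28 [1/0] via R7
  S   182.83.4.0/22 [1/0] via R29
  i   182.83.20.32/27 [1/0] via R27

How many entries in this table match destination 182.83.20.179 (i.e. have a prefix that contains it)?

0

No listed prefix contains 182.83.20.179.
Total matching entries: 0.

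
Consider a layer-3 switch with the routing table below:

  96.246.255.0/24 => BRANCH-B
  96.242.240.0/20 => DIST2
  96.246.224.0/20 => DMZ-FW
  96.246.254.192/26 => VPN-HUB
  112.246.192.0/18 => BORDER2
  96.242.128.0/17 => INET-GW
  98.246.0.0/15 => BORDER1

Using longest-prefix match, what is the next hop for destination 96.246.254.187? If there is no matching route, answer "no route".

no route

No entry's prefix contains 96.246.254.187; there is no default route.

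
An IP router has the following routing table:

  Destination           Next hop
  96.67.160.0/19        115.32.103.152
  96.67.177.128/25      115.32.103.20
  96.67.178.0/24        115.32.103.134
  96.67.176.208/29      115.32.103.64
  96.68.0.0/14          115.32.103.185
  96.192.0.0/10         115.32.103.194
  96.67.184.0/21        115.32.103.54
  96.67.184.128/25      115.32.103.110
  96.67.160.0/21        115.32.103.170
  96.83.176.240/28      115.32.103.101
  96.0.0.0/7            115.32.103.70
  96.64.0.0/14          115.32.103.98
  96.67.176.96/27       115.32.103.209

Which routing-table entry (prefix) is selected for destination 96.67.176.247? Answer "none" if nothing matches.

96.67.160.0/19

Entries matching 96.67.176.247:
  96.0.0.0/7 (96.0.0.0 - 97.255.255.255)
  96.64.0.0/14 (96.64.0.0 - 96.67.255.255)
  96.67.160.0/19 (96.67.160.0 - 96.67.191.255)
Most specific is 96.67.160.0/19.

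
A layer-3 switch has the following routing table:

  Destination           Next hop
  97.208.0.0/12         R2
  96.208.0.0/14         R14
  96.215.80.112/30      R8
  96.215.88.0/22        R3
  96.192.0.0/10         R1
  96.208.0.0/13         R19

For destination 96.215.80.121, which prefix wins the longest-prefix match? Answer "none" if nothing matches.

Entries matching 96.215.80.121:
  96.192.0.0/10 (96.192.0.0 - 96.255.255.255)
  96.208.0.0/13 (96.208.0.0 - 96.215.255.255)
Most specific is 96.208.0.0/13.

96.208.0.0/13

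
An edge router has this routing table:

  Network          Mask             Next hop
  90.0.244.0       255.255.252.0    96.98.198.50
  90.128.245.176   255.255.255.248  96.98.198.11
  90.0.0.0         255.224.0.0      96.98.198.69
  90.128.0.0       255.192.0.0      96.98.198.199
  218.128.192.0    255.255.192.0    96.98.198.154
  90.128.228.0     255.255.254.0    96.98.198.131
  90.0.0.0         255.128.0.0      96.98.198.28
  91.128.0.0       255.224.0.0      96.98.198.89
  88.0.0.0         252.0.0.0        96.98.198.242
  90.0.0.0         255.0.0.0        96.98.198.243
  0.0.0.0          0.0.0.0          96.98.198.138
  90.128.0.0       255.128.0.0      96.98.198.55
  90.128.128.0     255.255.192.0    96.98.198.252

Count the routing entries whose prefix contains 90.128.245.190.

Prefixes containing 90.128.245.190:
  0.0.0.0/0 (default, matches everything)
  88.0.0.0/6 (88.0.0.0 - 91.255.255.255)
  90.0.0.0/8 (90.0.0.0 - 90.255.255.255)
  90.128.0.0/9 (90.128.0.0 - 90.255.255.255)
  90.128.0.0/10 (90.128.0.0 - 90.191.255.255)
Total matching entries: 5.

5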